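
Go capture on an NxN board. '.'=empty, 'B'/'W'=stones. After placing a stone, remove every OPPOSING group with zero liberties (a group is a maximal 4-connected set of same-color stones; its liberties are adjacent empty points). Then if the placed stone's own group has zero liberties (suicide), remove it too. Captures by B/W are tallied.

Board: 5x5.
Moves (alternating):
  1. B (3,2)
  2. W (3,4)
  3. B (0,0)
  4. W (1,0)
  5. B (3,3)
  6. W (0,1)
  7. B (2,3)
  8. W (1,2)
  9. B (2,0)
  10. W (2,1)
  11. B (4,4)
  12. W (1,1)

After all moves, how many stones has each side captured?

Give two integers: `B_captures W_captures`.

Answer: 0 1

Derivation:
Move 1: B@(3,2) -> caps B=0 W=0
Move 2: W@(3,4) -> caps B=0 W=0
Move 3: B@(0,0) -> caps B=0 W=0
Move 4: W@(1,0) -> caps B=0 W=0
Move 5: B@(3,3) -> caps B=0 W=0
Move 6: W@(0,1) -> caps B=0 W=1
Move 7: B@(2,3) -> caps B=0 W=1
Move 8: W@(1,2) -> caps B=0 W=1
Move 9: B@(2,0) -> caps B=0 W=1
Move 10: W@(2,1) -> caps B=0 W=1
Move 11: B@(4,4) -> caps B=0 W=1
Move 12: W@(1,1) -> caps B=0 W=1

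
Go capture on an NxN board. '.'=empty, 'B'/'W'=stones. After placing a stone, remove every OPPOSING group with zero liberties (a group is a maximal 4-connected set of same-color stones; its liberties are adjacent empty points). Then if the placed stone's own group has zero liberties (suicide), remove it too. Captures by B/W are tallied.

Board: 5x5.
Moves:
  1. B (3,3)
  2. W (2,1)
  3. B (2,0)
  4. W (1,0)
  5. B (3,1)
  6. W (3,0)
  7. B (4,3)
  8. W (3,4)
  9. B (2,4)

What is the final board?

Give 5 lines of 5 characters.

Answer: .....
W....
.W..B
WB.BW
...B.

Derivation:
Move 1: B@(3,3) -> caps B=0 W=0
Move 2: W@(2,1) -> caps B=0 W=0
Move 3: B@(2,0) -> caps B=0 W=0
Move 4: W@(1,0) -> caps B=0 W=0
Move 5: B@(3,1) -> caps B=0 W=0
Move 6: W@(3,0) -> caps B=0 W=1
Move 7: B@(4,3) -> caps B=0 W=1
Move 8: W@(3,4) -> caps B=0 W=1
Move 9: B@(2,4) -> caps B=0 W=1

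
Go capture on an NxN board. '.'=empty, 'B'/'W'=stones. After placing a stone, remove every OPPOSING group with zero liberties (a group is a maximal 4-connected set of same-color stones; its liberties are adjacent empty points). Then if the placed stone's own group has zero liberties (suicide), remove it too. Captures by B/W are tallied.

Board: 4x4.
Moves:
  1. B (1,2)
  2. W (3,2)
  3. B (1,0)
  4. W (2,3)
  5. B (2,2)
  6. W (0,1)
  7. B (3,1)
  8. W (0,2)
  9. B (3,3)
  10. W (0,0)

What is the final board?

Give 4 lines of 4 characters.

Move 1: B@(1,2) -> caps B=0 W=0
Move 2: W@(3,2) -> caps B=0 W=0
Move 3: B@(1,0) -> caps B=0 W=0
Move 4: W@(2,3) -> caps B=0 W=0
Move 5: B@(2,2) -> caps B=0 W=0
Move 6: W@(0,1) -> caps B=0 W=0
Move 7: B@(3,1) -> caps B=0 W=0
Move 8: W@(0,2) -> caps B=0 W=0
Move 9: B@(3,3) -> caps B=1 W=0
Move 10: W@(0,0) -> caps B=1 W=0

Answer: WWW.
B.B.
..BW
.B.B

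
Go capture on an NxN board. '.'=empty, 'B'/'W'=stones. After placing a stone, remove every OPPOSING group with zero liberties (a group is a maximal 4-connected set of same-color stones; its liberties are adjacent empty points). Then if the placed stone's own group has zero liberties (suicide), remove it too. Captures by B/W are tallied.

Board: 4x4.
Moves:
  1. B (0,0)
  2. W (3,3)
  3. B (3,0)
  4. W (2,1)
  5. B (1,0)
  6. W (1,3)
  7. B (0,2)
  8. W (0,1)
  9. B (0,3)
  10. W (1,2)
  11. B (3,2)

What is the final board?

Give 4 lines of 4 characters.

Answer: BW..
B.WW
.W..
B.BW

Derivation:
Move 1: B@(0,0) -> caps B=0 W=0
Move 2: W@(3,3) -> caps B=0 W=0
Move 3: B@(3,0) -> caps B=0 W=0
Move 4: W@(2,1) -> caps B=0 W=0
Move 5: B@(1,0) -> caps B=0 W=0
Move 6: W@(1,3) -> caps B=0 W=0
Move 7: B@(0,2) -> caps B=0 W=0
Move 8: W@(0,1) -> caps B=0 W=0
Move 9: B@(0,3) -> caps B=0 W=0
Move 10: W@(1,2) -> caps B=0 W=2
Move 11: B@(3,2) -> caps B=0 W=2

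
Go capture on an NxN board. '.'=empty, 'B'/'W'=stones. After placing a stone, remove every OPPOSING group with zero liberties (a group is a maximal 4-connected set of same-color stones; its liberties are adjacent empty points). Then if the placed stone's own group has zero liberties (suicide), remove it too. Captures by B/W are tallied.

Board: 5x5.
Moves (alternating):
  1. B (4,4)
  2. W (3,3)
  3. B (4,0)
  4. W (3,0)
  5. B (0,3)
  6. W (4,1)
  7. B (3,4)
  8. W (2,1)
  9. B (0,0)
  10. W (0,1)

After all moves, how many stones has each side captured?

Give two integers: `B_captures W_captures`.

Move 1: B@(4,4) -> caps B=0 W=0
Move 2: W@(3,3) -> caps B=0 W=0
Move 3: B@(4,0) -> caps B=0 W=0
Move 4: W@(3,0) -> caps B=0 W=0
Move 5: B@(0,3) -> caps B=0 W=0
Move 6: W@(4,1) -> caps B=0 W=1
Move 7: B@(3,4) -> caps B=0 W=1
Move 8: W@(2,1) -> caps B=0 W=1
Move 9: B@(0,0) -> caps B=0 W=1
Move 10: W@(0,1) -> caps B=0 W=1

Answer: 0 1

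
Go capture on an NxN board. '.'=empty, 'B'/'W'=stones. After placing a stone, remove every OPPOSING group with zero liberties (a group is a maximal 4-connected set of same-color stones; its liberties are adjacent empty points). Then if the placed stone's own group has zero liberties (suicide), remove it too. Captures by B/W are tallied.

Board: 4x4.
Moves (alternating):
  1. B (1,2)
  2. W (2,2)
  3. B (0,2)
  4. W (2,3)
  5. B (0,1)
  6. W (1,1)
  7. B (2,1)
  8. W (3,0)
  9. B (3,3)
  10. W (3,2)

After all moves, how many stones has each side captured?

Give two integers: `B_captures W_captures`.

Move 1: B@(1,2) -> caps B=0 W=0
Move 2: W@(2,2) -> caps B=0 W=0
Move 3: B@(0,2) -> caps B=0 W=0
Move 4: W@(2,3) -> caps B=0 W=0
Move 5: B@(0,1) -> caps B=0 W=0
Move 6: W@(1,1) -> caps B=0 W=0
Move 7: B@(2,1) -> caps B=0 W=0
Move 8: W@(3,0) -> caps B=0 W=0
Move 9: B@(3,3) -> caps B=0 W=0
Move 10: W@(3,2) -> caps B=0 W=1

Answer: 0 1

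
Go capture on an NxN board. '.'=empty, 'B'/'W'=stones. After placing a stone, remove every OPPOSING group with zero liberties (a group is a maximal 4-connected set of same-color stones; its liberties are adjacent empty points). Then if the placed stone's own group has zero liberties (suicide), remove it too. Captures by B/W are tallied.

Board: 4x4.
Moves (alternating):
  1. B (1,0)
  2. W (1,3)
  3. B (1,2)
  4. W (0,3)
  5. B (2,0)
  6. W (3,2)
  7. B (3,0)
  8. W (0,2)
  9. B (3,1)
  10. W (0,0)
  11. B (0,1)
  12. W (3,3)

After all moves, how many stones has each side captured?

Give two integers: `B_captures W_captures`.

Answer: 1 0

Derivation:
Move 1: B@(1,0) -> caps B=0 W=0
Move 2: W@(1,3) -> caps B=0 W=0
Move 3: B@(1,2) -> caps B=0 W=0
Move 4: W@(0,3) -> caps B=0 W=0
Move 5: B@(2,0) -> caps B=0 W=0
Move 6: W@(3,2) -> caps B=0 W=0
Move 7: B@(3,0) -> caps B=0 W=0
Move 8: W@(0,2) -> caps B=0 W=0
Move 9: B@(3,1) -> caps B=0 W=0
Move 10: W@(0,0) -> caps B=0 W=0
Move 11: B@(0,1) -> caps B=1 W=0
Move 12: W@(3,3) -> caps B=1 W=0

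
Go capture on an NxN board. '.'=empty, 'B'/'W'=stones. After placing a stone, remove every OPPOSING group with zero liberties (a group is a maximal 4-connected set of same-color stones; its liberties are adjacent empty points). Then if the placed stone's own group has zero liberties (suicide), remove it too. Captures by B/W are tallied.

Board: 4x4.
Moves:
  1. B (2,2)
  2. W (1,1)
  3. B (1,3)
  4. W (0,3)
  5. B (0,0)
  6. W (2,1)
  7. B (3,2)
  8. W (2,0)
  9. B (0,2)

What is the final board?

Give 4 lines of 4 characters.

Answer: B.B.
.W.B
WWB.
..B.

Derivation:
Move 1: B@(2,2) -> caps B=0 W=0
Move 2: W@(1,1) -> caps B=0 W=0
Move 3: B@(1,3) -> caps B=0 W=0
Move 4: W@(0,3) -> caps B=0 W=0
Move 5: B@(0,0) -> caps B=0 W=0
Move 6: W@(2,1) -> caps B=0 W=0
Move 7: B@(3,2) -> caps B=0 W=0
Move 8: W@(2,0) -> caps B=0 W=0
Move 9: B@(0,2) -> caps B=1 W=0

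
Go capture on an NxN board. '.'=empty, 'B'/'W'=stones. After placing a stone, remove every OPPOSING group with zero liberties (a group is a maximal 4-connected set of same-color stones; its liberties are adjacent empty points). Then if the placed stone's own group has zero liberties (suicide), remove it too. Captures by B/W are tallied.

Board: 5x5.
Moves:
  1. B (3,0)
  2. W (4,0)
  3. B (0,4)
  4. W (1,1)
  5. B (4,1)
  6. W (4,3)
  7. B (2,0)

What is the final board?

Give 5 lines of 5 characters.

Move 1: B@(3,0) -> caps B=0 W=0
Move 2: W@(4,0) -> caps B=0 W=0
Move 3: B@(0,4) -> caps B=0 W=0
Move 4: W@(1,1) -> caps B=0 W=0
Move 5: B@(4,1) -> caps B=1 W=0
Move 6: W@(4,3) -> caps B=1 W=0
Move 7: B@(2,0) -> caps B=1 W=0

Answer: ....B
.W...
B....
B....
.B.W.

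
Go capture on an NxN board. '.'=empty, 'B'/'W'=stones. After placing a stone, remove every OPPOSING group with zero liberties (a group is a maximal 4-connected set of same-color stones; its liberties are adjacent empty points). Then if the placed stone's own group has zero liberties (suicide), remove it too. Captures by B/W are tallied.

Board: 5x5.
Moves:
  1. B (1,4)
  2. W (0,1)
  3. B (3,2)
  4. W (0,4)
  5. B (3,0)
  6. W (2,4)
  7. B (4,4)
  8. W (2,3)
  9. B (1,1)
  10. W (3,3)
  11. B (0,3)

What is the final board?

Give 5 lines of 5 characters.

Answer: .W.B.
.B..B
...WW
B.BW.
....B

Derivation:
Move 1: B@(1,4) -> caps B=0 W=0
Move 2: W@(0,1) -> caps B=0 W=0
Move 3: B@(3,2) -> caps B=0 W=0
Move 4: W@(0,4) -> caps B=0 W=0
Move 5: B@(3,0) -> caps B=0 W=0
Move 6: W@(2,4) -> caps B=0 W=0
Move 7: B@(4,4) -> caps B=0 W=0
Move 8: W@(2,3) -> caps B=0 W=0
Move 9: B@(1,1) -> caps B=0 W=0
Move 10: W@(3,3) -> caps B=0 W=0
Move 11: B@(0,3) -> caps B=1 W=0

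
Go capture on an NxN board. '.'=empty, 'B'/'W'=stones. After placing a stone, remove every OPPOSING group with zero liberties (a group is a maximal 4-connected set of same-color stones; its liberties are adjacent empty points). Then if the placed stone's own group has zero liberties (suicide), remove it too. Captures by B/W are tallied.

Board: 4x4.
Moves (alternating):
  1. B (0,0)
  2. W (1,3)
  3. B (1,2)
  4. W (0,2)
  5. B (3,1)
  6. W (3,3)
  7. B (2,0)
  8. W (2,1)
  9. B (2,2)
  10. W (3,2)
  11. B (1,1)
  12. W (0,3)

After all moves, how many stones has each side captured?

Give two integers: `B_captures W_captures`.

Answer: 1 0

Derivation:
Move 1: B@(0,0) -> caps B=0 W=0
Move 2: W@(1,3) -> caps B=0 W=0
Move 3: B@(1,2) -> caps B=0 W=0
Move 4: W@(0,2) -> caps B=0 W=0
Move 5: B@(3,1) -> caps B=0 W=0
Move 6: W@(3,3) -> caps B=0 W=0
Move 7: B@(2,0) -> caps B=0 W=0
Move 8: W@(2,1) -> caps B=0 W=0
Move 9: B@(2,2) -> caps B=0 W=0
Move 10: W@(3,2) -> caps B=0 W=0
Move 11: B@(1,1) -> caps B=1 W=0
Move 12: W@(0,3) -> caps B=1 W=0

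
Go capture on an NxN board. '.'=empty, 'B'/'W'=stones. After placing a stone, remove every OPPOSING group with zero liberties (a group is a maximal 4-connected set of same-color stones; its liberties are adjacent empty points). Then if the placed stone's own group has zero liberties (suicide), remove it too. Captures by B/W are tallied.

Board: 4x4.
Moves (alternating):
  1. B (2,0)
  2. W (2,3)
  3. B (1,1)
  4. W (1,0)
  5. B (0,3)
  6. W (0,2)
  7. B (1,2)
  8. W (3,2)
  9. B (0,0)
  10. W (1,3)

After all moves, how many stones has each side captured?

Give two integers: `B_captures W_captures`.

Move 1: B@(2,0) -> caps B=0 W=0
Move 2: W@(2,3) -> caps B=0 W=0
Move 3: B@(1,1) -> caps B=0 W=0
Move 4: W@(1,0) -> caps B=0 W=0
Move 5: B@(0,3) -> caps B=0 W=0
Move 6: W@(0,2) -> caps B=0 W=0
Move 7: B@(1,2) -> caps B=0 W=0
Move 8: W@(3,2) -> caps B=0 W=0
Move 9: B@(0,0) -> caps B=1 W=0
Move 10: W@(1,3) -> caps B=1 W=1

Answer: 1 1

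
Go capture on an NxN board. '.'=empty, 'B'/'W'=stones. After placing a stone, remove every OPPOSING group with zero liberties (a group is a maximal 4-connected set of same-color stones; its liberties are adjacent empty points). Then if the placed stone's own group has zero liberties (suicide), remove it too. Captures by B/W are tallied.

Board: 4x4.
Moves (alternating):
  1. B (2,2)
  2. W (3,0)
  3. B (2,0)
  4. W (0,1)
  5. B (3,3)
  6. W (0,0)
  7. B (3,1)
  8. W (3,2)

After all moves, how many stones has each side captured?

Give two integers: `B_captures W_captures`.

Answer: 1 0

Derivation:
Move 1: B@(2,2) -> caps B=0 W=0
Move 2: W@(3,0) -> caps B=0 W=0
Move 3: B@(2,0) -> caps B=0 W=0
Move 4: W@(0,1) -> caps B=0 W=0
Move 5: B@(3,3) -> caps B=0 W=0
Move 6: W@(0,0) -> caps B=0 W=0
Move 7: B@(3,1) -> caps B=1 W=0
Move 8: W@(3,2) -> caps B=1 W=0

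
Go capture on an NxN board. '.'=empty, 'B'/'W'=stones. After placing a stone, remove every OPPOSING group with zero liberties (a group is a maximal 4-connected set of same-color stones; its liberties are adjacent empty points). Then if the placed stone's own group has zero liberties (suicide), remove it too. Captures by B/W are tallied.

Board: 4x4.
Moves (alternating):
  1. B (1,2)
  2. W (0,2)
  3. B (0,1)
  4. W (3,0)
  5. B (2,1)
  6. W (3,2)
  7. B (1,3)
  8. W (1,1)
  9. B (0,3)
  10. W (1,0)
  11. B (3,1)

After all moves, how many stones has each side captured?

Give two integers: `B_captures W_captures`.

Move 1: B@(1,2) -> caps B=0 W=0
Move 2: W@(0,2) -> caps B=0 W=0
Move 3: B@(0,1) -> caps B=0 W=0
Move 4: W@(3,0) -> caps B=0 W=0
Move 5: B@(2,1) -> caps B=0 W=0
Move 6: W@(3,2) -> caps B=0 W=0
Move 7: B@(1,3) -> caps B=0 W=0
Move 8: W@(1,1) -> caps B=0 W=0
Move 9: B@(0,3) -> caps B=1 W=0
Move 10: W@(1,0) -> caps B=1 W=0
Move 11: B@(3,1) -> caps B=1 W=0

Answer: 1 0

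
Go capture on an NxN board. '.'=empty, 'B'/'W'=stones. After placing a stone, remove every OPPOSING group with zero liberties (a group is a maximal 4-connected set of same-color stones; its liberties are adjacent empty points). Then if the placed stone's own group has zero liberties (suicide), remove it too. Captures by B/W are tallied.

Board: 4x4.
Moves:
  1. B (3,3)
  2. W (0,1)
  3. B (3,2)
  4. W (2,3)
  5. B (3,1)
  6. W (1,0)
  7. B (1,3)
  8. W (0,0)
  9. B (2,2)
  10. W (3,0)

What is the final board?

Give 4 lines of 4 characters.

Answer: WW..
W..B
..B.
WBBB

Derivation:
Move 1: B@(3,3) -> caps B=0 W=0
Move 2: W@(0,1) -> caps B=0 W=0
Move 3: B@(3,2) -> caps B=0 W=0
Move 4: W@(2,3) -> caps B=0 W=0
Move 5: B@(3,1) -> caps B=0 W=0
Move 6: W@(1,0) -> caps B=0 W=0
Move 7: B@(1,3) -> caps B=0 W=0
Move 8: W@(0,0) -> caps B=0 W=0
Move 9: B@(2,2) -> caps B=1 W=0
Move 10: W@(3,0) -> caps B=1 W=0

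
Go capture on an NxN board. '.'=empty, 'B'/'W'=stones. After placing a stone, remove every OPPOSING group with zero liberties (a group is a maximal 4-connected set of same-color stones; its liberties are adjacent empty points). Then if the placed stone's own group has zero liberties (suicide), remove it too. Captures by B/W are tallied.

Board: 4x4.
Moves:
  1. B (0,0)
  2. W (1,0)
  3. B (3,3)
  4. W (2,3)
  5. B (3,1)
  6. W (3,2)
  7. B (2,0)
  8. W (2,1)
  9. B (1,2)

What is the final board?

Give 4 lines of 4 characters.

Move 1: B@(0,0) -> caps B=0 W=0
Move 2: W@(1,0) -> caps B=0 W=0
Move 3: B@(3,3) -> caps B=0 W=0
Move 4: W@(2,3) -> caps B=0 W=0
Move 5: B@(3,1) -> caps B=0 W=0
Move 6: W@(3,2) -> caps B=0 W=1
Move 7: B@(2,0) -> caps B=0 W=1
Move 8: W@(2,1) -> caps B=0 W=1
Move 9: B@(1,2) -> caps B=0 W=1

Answer: B...
W.B.
BW.W
.BW.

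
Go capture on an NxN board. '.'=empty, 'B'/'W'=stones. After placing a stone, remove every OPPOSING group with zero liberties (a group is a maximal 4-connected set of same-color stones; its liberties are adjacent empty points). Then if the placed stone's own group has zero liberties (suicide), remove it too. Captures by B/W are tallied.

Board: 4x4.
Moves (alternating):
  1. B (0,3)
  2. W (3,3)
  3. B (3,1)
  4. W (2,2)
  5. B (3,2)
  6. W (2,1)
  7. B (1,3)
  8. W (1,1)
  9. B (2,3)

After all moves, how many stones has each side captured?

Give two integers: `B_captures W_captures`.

Answer: 1 0

Derivation:
Move 1: B@(0,3) -> caps B=0 W=0
Move 2: W@(3,3) -> caps B=0 W=0
Move 3: B@(3,1) -> caps B=0 W=0
Move 4: W@(2,2) -> caps B=0 W=0
Move 5: B@(3,2) -> caps B=0 W=0
Move 6: W@(2,1) -> caps B=0 W=0
Move 7: B@(1,3) -> caps B=0 W=0
Move 8: W@(1,1) -> caps B=0 W=0
Move 9: B@(2,3) -> caps B=1 W=0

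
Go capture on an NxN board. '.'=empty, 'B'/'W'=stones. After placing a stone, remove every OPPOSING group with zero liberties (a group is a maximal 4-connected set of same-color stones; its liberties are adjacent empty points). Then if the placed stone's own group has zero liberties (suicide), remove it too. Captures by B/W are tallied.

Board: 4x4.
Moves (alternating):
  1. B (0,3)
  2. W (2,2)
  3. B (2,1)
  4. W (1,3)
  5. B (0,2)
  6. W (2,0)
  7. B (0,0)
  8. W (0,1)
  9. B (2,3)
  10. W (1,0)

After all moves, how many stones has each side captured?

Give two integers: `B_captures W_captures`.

Move 1: B@(0,3) -> caps B=0 W=0
Move 2: W@(2,2) -> caps B=0 W=0
Move 3: B@(2,1) -> caps B=0 W=0
Move 4: W@(1,3) -> caps B=0 W=0
Move 5: B@(0,2) -> caps B=0 W=0
Move 6: W@(2,0) -> caps B=0 W=0
Move 7: B@(0,0) -> caps B=0 W=0
Move 8: W@(0,1) -> caps B=0 W=0
Move 9: B@(2,3) -> caps B=0 W=0
Move 10: W@(1,0) -> caps B=0 W=1

Answer: 0 1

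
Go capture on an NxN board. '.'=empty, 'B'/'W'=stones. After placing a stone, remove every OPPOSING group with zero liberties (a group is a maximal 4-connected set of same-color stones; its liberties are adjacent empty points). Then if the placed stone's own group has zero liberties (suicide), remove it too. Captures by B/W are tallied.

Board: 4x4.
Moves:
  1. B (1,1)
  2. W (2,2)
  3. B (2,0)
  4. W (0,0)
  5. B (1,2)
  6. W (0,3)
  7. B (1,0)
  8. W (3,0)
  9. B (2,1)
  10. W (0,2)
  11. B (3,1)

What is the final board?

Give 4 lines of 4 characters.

Answer: W.WW
BBB.
BBW.
.B..

Derivation:
Move 1: B@(1,1) -> caps B=0 W=0
Move 2: W@(2,2) -> caps B=0 W=0
Move 3: B@(2,0) -> caps B=0 W=0
Move 4: W@(0,0) -> caps B=0 W=0
Move 5: B@(1,2) -> caps B=0 W=0
Move 6: W@(0,3) -> caps B=0 W=0
Move 7: B@(1,0) -> caps B=0 W=0
Move 8: W@(3,0) -> caps B=0 W=0
Move 9: B@(2,1) -> caps B=0 W=0
Move 10: W@(0,2) -> caps B=0 W=0
Move 11: B@(3,1) -> caps B=1 W=0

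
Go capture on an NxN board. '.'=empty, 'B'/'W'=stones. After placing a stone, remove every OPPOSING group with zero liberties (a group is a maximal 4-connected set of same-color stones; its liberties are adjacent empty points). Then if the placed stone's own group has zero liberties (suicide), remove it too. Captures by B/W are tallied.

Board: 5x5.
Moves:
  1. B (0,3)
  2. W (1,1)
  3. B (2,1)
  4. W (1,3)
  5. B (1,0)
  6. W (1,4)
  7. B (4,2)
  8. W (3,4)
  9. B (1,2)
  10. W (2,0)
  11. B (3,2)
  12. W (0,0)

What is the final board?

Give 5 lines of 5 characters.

Move 1: B@(0,3) -> caps B=0 W=0
Move 2: W@(1,1) -> caps B=0 W=0
Move 3: B@(2,1) -> caps B=0 W=0
Move 4: W@(1,3) -> caps B=0 W=0
Move 5: B@(1,0) -> caps B=0 W=0
Move 6: W@(1,4) -> caps B=0 W=0
Move 7: B@(4,2) -> caps B=0 W=0
Move 8: W@(3,4) -> caps B=0 W=0
Move 9: B@(1,2) -> caps B=0 W=0
Move 10: W@(2,0) -> caps B=0 W=0
Move 11: B@(3,2) -> caps B=0 W=0
Move 12: W@(0,0) -> caps B=0 W=1

Answer: W..B.
.WBWW
WB...
..B.W
..B..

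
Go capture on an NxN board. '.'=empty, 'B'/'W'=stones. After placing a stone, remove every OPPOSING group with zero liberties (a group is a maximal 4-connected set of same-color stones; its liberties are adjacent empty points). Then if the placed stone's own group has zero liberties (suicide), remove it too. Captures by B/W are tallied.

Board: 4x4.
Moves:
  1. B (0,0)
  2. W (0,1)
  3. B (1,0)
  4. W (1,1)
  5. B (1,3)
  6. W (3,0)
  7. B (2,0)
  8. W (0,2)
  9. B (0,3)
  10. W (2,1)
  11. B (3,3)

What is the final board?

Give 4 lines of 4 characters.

Move 1: B@(0,0) -> caps B=0 W=0
Move 2: W@(0,1) -> caps B=0 W=0
Move 3: B@(1,0) -> caps B=0 W=0
Move 4: W@(1,1) -> caps B=0 W=0
Move 5: B@(1,3) -> caps B=0 W=0
Move 6: W@(3,0) -> caps B=0 W=0
Move 7: B@(2,0) -> caps B=0 W=0
Move 8: W@(0,2) -> caps B=0 W=0
Move 9: B@(0,3) -> caps B=0 W=0
Move 10: W@(2,1) -> caps B=0 W=3
Move 11: B@(3,3) -> caps B=0 W=3

Answer: .WWB
.W.B
.W..
W..B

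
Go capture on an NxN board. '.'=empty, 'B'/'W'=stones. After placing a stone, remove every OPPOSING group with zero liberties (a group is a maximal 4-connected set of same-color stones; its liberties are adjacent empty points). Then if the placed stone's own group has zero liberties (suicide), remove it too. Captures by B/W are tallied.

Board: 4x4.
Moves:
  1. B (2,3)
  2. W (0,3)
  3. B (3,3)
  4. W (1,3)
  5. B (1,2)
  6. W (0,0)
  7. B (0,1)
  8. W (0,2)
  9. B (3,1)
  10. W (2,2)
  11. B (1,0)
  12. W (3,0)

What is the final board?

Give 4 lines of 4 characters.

Answer: .B..
B.B.
..WB
WB.B

Derivation:
Move 1: B@(2,3) -> caps B=0 W=0
Move 2: W@(0,3) -> caps B=0 W=0
Move 3: B@(3,3) -> caps B=0 W=0
Move 4: W@(1,3) -> caps B=0 W=0
Move 5: B@(1,2) -> caps B=0 W=0
Move 6: W@(0,0) -> caps B=0 W=0
Move 7: B@(0,1) -> caps B=0 W=0
Move 8: W@(0,2) -> caps B=0 W=0
Move 9: B@(3,1) -> caps B=0 W=0
Move 10: W@(2,2) -> caps B=0 W=0
Move 11: B@(1,0) -> caps B=1 W=0
Move 12: W@(3,0) -> caps B=1 W=0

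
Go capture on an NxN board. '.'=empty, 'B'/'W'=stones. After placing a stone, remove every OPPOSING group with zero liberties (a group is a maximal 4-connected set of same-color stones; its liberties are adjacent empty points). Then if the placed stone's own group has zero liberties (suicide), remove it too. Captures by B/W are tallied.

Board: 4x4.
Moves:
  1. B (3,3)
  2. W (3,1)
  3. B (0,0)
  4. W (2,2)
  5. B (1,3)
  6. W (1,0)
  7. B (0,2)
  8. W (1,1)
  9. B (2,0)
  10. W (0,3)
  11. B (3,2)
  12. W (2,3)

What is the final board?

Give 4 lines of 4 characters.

Answer: B.B.
WW.B
B.WW
.W..

Derivation:
Move 1: B@(3,3) -> caps B=0 W=0
Move 2: W@(3,1) -> caps B=0 W=0
Move 3: B@(0,0) -> caps B=0 W=0
Move 4: W@(2,2) -> caps B=0 W=0
Move 5: B@(1,3) -> caps B=0 W=0
Move 6: W@(1,0) -> caps B=0 W=0
Move 7: B@(0,2) -> caps B=0 W=0
Move 8: W@(1,1) -> caps B=0 W=0
Move 9: B@(2,0) -> caps B=0 W=0
Move 10: W@(0,3) -> caps B=0 W=0
Move 11: B@(3,2) -> caps B=0 W=0
Move 12: W@(2,3) -> caps B=0 W=2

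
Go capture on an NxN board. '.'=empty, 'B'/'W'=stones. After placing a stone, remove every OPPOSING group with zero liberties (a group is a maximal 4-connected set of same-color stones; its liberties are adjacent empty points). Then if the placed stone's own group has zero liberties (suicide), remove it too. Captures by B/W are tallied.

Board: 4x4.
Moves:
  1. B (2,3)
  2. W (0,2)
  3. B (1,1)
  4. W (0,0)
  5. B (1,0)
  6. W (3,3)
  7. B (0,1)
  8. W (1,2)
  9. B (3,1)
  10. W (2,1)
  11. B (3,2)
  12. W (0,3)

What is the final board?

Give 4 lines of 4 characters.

Answer: .BWW
BBW.
.W.B
.BB.

Derivation:
Move 1: B@(2,3) -> caps B=0 W=0
Move 2: W@(0,2) -> caps B=0 W=0
Move 3: B@(1,1) -> caps B=0 W=0
Move 4: W@(0,0) -> caps B=0 W=0
Move 5: B@(1,0) -> caps B=0 W=0
Move 6: W@(3,3) -> caps B=0 W=0
Move 7: B@(0,1) -> caps B=1 W=0
Move 8: W@(1,2) -> caps B=1 W=0
Move 9: B@(3,1) -> caps B=1 W=0
Move 10: W@(2,1) -> caps B=1 W=0
Move 11: B@(3,2) -> caps B=2 W=0
Move 12: W@(0,3) -> caps B=2 W=0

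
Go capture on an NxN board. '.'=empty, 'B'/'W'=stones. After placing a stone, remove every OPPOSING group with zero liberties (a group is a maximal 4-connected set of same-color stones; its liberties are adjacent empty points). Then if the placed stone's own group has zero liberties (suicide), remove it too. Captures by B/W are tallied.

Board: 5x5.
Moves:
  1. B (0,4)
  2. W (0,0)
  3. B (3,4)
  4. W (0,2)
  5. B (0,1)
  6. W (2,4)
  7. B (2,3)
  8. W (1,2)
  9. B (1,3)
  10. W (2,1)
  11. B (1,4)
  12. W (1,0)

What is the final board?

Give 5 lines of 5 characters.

Answer: WBW.B
W.WBB
.W.B.
....B
.....

Derivation:
Move 1: B@(0,4) -> caps B=0 W=0
Move 2: W@(0,0) -> caps B=0 W=0
Move 3: B@(3,4) -> caps B=0 W=0
Move 4: W@(0,2) -> caps B=0 W=0
Move 5: B@(0,1) -> caps B=0 W=0
Move 6: W@(2,4) -> caps B=0 W=0
Move 7: B@(2,3) -> caps B=0 W=0
Move 8: W@(1,2) -> caps B=0 W=0
Move 9: B@(1,3) -> caps B=0 W=0
Move 10: W@(2,1) -> caps B=0 W=0
Move 11: B@(1,4) -> caps B=1 W=0
Move 12: W@(1,0) -> caps B=1 W=0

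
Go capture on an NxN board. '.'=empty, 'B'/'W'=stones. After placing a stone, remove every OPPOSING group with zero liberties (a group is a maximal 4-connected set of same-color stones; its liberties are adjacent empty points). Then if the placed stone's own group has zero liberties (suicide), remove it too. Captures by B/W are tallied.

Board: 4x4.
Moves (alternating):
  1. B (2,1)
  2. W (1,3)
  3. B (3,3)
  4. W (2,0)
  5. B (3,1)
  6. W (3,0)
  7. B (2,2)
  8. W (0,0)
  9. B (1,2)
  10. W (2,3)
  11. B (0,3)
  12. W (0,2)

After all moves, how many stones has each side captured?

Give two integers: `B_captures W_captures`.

Answer: 2 0

Derivation:
Move 1: B@(2,1) -> caps B=0 W=0
Move 2: W@(1,3) -> caps B=0 W=0
Move 3: B@(3,3) -> caps B=0 W=0
Move 4: W@(2,0) -> caps B=0 W=0
Move 5: B@(3,1) -> caps B=0 W=0
Move 6: W@(3,0) -> caps B=0 W=0
Move 7: B@(2,2) -> caps B=0 W=0
Move 8: W@(0,0) -> caps B=0 W=0
Move 9: B@(1,2) -> caps B=0 W=0
Move 10: W@(2,3) -> caps B=0 W=0
Move 11: B@(0,3) -> caps B=2 W=0
Move 12: W@(0,2) -> caps B=2 W=0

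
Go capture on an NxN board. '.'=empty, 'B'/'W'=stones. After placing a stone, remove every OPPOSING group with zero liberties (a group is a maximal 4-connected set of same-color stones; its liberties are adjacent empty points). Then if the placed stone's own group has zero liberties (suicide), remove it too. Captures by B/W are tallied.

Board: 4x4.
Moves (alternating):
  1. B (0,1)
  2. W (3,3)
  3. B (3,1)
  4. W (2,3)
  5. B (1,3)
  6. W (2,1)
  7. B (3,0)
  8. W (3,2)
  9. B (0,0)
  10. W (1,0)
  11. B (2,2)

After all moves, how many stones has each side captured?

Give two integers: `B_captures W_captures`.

Answer: 3 0

Derivation:
Move 1: B@(0,1) -> caps B=0 W=0
Move 2: W@(3,3) -> caps B=0 W=0
Move 3: B@(3,1) -> caps B=0 W=0
Move 4: W@(2,3) -> caps B=0 W=0
Move 5: B@(1,3) -> caps B=0 W=0
Move 6: W@(2,1) -> caps B=0 W=0
Move 7: B@(3,0) -> caps B=0 W=0
Move 8: W@(3,2) -> caps B=0 W=0
Move 9: B@(0,0) -> caps B=0 W=0
Move 10: W@(1,0) -> caps B=0 W=0
Move 11: B@(2,2) -> caps B=3 W=0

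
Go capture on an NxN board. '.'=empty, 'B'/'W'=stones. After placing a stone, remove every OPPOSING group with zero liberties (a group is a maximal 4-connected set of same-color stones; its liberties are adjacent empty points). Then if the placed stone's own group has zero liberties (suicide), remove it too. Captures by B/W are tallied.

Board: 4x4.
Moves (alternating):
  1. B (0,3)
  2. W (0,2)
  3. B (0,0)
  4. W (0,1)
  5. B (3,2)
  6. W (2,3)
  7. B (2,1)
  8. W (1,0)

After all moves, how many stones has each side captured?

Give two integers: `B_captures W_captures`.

Move 1: B@(0,3) -> caps B=0 W=0
Move 2: W@(0,2) -> caps B=0 W=0
Move 3: B@(0,0) -> caps B=0 W=0
Move 4: W@(0,1) -> caps B=0 W=0
Move 5: B@(3,2) -> caps B=0 W=0
Move 6: W@(2,3) -> caps B=0 W=0
Move 7: B@(2,1) -> caps B=0 W=0
Move 8: W@(1,0) -> caps B=0 W=1

Answer: 0 1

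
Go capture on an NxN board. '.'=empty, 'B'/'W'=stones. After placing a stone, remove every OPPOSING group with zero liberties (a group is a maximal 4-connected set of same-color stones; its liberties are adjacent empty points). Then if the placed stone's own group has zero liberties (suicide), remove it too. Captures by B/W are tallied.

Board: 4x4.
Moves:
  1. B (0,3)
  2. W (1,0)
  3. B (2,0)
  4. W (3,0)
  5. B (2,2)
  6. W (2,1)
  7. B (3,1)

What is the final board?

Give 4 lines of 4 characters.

Answer: ...B
W...
.WB.
WB..

Derivation:
Move 1: B@(0,3) -> caps B=0 W=0
Move 2: W@(1,0) -> caps B=0 W=0
Move 3: B@(2,0) -> caps B=0 W=0
Move 4: W@(3,0) -> caps B=0 W=0
Move 5: B@(2,2) -> caps B=0 W=0
Move 6: W@(2,1) -> caps B=0 W=1
Move 7: B@(3,1) -> caps B=0 W=1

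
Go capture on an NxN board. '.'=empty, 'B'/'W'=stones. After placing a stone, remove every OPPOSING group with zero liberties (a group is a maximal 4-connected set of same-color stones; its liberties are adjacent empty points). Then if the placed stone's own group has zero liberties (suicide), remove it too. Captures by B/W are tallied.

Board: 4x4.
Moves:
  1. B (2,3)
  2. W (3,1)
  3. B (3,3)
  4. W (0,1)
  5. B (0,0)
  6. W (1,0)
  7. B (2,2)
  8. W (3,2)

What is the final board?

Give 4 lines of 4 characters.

Move 1: B@(2,3) -> caps B=0 W=0
Move 2: W@(3,1) -> caps B=0 W=0
Move 3: B@(3,3) -> caps B=0 W=0
Move 4: W@(0,1) -> caps B=0 W=0
Move 5: B@(0,0) -> caps B=0 W=0
Move 6: W@(1,0) -> caps B=0 W=1
Move 7: B@(2,2) -> caps B=0 W=1
Move 8: W@(3,2) -> caps B=0 W=1

Answer: .W..
W...
..BB
.WWB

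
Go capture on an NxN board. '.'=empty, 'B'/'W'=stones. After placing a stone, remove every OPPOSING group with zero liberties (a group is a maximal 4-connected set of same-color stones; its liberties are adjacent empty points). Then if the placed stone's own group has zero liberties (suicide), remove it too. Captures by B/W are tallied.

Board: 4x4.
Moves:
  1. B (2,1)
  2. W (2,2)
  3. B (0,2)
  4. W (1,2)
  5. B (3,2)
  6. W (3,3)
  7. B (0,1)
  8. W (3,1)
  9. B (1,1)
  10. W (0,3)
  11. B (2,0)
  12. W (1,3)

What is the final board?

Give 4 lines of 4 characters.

Answer: .BBW
.BWW
BBW.
.W.W

Derivation:
Move 1: B@(2,1) -> caps B=0 W=0
Move 2: W@(2,2) -> caps B=0 W=0
Move 3: B@(0,2) -> caps B=0 W=0
Move 4: W@(1,2) -> caps B=0 W=0
Move 5: B@(3,2) -> caps B=0 W=0
Move 6: W@(3,3) -> caps B=0 W=0
Move 7: B@(0,1) -> caps B=0 W=0
Move 8: W@(3,1) -> caps B=0 W=1
Move 9: B@(1,1) -> caps B=0 W=1
Move 10: W@(0,3) -> caps B=0 W=1
Move 11: B@(2,0) -> caps B=0 W=1
Move 12: W@(1,3) -> caps B=0 W=1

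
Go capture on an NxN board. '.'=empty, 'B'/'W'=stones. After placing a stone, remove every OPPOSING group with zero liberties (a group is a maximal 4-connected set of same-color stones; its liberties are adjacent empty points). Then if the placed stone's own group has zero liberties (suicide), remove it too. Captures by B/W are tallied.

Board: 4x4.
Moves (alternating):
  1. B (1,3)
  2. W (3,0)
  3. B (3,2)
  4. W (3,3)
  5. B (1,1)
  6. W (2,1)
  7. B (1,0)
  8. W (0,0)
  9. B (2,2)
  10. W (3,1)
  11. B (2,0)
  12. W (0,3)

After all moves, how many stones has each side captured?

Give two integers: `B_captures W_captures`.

Move 1: B@(1,3) -> caps B=0 W=0
Move 2: W@(3,0) -> caps B=0 W=0
Move 3: B@(3,2) -> caps B=0 W=0
Move 4: W@(3,3) -> caps B=0 W=0
Move 5: B@(1,1) -> caps B=0 W=0
Move 6: W@(2,1) -> caps B=0 W=0
Move 7: B@(1,0) -> caps B=0 W=0
Move 8: W@(0,0) -> caps B=0 W=0
Move 9: B@(2,2) -> caps B=0 W=0
Move 10: W@(3,1) -> caps B=0 W=0
Move 11: B@(2,0) -> caps B=3 W=0
Move 12: W@(0,3) -> caps B=3 W=0

Answer: 3 0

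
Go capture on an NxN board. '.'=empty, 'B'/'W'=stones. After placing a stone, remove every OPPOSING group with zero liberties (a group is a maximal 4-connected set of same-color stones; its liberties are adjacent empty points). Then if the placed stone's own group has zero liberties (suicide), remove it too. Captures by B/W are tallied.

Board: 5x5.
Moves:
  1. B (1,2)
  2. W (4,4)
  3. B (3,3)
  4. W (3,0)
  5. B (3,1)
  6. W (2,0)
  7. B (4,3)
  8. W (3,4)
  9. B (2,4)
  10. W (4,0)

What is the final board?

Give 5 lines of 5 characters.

Answer: .....
..B..
W...B
WB.B.
W..B.

Derivation:
Move 1: B@(1,2) -> caps B=0 W=0
Move 2: W@(4,4) -> caps B=0 W=0
Move 3: B@(3,3) -> caps B=0 W=0
Move 4: W@(3,0) -> caps B=0 W=0
Move 5: B@(3,1) -> caps B=0 W=0
Move 6: W@(2,0) -> caps B=0 W=0
Move 7: B@(4,3) -> caps B=0 W=0
Move 8: W@(3,4) -> caps B=0 W=0
Move 9: B@(2,4) -> caps B=2 W=0
Move 10: W@(4,0) -> caps B=2 W=0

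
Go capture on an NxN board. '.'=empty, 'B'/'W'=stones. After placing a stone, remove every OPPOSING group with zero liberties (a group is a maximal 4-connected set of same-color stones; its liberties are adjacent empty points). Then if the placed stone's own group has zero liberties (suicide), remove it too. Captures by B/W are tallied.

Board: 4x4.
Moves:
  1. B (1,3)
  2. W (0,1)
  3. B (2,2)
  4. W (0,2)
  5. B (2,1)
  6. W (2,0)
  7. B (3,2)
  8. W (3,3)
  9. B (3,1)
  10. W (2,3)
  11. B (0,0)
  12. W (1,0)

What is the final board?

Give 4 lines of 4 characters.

Answer: .WW.
W..B
WBB.
.BB.

Derivation:
Move 1: B@(1,3) -> caps B=0 W=0
Move 2: W@(0,1) -> caps B=0 W=0
Move 3: B@(2,2) -> caps B=0 W=0
Move 4: W@(0,2) -> caps B=0 W=0
Move 5: B@(2,1) -> caps B=0 W=0
Move 6: W@(2,0) -> caps B=0 W=0
Move 7: B@(3,2) -> caps B=0 W=0
Move 8: W@(3,3) -> caps B=0 W=0
Move 9: B@(3,1) -> caps B=0 W=0
Move 10: W@(2,3) -> caps B=0 W=0
Move 11: B@(0,0) -> caps B=0 W=0
Move 12: W@(1,0) -> caps B=0 W=1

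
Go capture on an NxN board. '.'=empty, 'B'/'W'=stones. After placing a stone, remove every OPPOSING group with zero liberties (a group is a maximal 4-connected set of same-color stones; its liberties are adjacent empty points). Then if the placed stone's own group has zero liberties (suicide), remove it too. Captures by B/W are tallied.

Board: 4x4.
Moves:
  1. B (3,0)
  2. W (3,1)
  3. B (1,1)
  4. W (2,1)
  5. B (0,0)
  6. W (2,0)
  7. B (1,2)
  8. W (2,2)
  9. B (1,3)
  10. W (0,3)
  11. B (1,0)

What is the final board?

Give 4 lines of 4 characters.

Answer: B..W
BBBB
WWW.
.W..

Derivation:
Move 1: B@(3,0) -> caps B=0 W=0
Move 2: W@(3,1) -> caps B=0 W=0
Move 3: B@(1,1) -> caps B=0 W=0
Move 4: W@(2,1) -> caps B=0 W=0
Move 5: B@(0,0) -> caps B=0 W=0
Move 6: W@(2,0) -> caps B=0 W=1
Move 7: B@(1,2) -> caps B=0 W=1
Move 8: W@(2,2) -> caps B=0 W=1
Move 9: B@(1,3) -> caps B=0 W=1
Move 10: W@(0,3) -> caps B=0 W=1
Move 11: B@(1,0) -> caps B=0 W=1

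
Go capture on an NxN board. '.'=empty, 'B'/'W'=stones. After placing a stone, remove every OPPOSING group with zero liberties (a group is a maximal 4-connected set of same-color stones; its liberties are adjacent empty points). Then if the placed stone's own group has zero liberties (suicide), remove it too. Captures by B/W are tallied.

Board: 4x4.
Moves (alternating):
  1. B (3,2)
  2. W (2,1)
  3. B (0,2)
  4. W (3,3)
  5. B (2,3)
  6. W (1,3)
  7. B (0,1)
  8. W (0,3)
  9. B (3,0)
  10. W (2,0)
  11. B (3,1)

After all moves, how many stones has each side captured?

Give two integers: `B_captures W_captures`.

Move 1: B@(3,2) -> caps B=0 W=0
Move 2: W@(2,1) -> caps B=0 W=0
Move 3: B@(0,2) -> caps B=0 W=0
Move 4: W@(3,3) -> caps B=0 W=0
Move 5: B@(2,3) -> caps B=1 W=0
Move 6: W@(1,3) -> caps B=1 W=0
Move 7: B@(0,1) -> caps B=1 W=0
Move 8: W@(0,3) -> caps B=1 W=0
Move 9: B@(3,0) -> caps B=1 W=0
Move 10: W@(2,0) -> caps B=1 W=0
Move 11: B@(3,1) -> caps B=1 W=0

Answer: 1 0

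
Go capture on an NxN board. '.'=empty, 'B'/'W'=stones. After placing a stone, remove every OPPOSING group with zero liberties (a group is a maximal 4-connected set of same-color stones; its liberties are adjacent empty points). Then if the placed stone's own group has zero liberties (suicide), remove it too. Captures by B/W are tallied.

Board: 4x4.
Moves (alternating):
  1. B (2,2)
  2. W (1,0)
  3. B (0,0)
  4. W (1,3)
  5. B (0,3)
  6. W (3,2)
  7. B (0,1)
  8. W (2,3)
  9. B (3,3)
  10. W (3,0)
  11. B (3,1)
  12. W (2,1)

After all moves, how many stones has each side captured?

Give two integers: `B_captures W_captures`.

Answer: 0 1

Derivation:
Move 1: B@(2,2) -> caps B=0 W=0
Move 2: W@(1,0) -> caps B=0 W=0
Move 3: B@(0,0) -> caps B=0 W=0
Move 4: W@(1,3) -> caps B=0 W=0
Move 5: B@(0,3) -> caps B=0 W=0
Move 6: W@(3,2) -> caps B=0 W=0
Move 7: B@(0,1) -> caps B=0 W=0
Move 8: W@(2,3) -> caps B=0 W=0
Move 9: B@(3,3) -> caps B=0 W=0
Move 10: W@(3,0) -> caps B=0 W=0
Move 11: B@(3,1) -> caps B=0 W=0
Move 12: W@(2,1) -> caps B=0 W=1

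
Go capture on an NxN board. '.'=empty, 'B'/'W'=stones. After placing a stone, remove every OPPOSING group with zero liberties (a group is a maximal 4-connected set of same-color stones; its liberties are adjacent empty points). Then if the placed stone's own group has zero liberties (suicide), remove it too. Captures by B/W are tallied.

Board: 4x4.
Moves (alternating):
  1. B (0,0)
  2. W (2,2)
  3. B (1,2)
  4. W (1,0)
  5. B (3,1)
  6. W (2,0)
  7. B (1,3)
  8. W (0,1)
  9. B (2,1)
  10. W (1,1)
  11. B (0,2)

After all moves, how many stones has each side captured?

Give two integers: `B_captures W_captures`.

Move 1: B@(0,0) -> caps B=0 W=0
Move 2: W@(2,2) -> caps B=0 W=0
Move 3: B@(1,2) -> caps B=0 W=0
Move 4: W@(1,0) -> caps B=0 W=0
Move 5: B@(3,1) -> caps B=0 W=0
Move 6: W@(2,0) -> caps B=0 W=0
Move 7: B@(1,3) -> caps B=0 W=0
Move 8: W@(0,1) -> caps B=0 W=1
Move 9: B@(2,1) -> caps B=0 W=1
Move 10: W@(1,1) -> caps B=0 W=1
Move 11: B@(0,2) -> caps B=0 W=1

Answer: 0 1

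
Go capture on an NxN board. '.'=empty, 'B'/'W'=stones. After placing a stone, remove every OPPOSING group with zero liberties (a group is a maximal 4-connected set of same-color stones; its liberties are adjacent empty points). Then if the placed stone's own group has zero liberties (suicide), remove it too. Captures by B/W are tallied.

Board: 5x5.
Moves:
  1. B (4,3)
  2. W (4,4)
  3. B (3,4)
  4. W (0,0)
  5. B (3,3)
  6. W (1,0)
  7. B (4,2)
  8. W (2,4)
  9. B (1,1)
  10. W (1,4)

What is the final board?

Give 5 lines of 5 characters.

Move 1: B@(4,3) -> caps B=0 W=0
Move 2: W@(4,4) -> caps B=0 W=0
Move 3: B@(3,4) -> caps B=1 W=0
Move 4: W@(0,0) -> caps B=1 W=0
Move 5: B@(3,3) -> caps B=1 W=0
Move 6: W@(1,0) -> caps B=1 W=0
Move 7: B@(4,2) -> caps B=1 W=0
Move 8: W@(2,4) -> caps B=1 W=0
Move 9: B@(1,1) -> caps B=1 W=0
Move 10: W@(1,4) -> caps B=1 W=0

Answer: W....
WB..W
....W
...BB
..BB.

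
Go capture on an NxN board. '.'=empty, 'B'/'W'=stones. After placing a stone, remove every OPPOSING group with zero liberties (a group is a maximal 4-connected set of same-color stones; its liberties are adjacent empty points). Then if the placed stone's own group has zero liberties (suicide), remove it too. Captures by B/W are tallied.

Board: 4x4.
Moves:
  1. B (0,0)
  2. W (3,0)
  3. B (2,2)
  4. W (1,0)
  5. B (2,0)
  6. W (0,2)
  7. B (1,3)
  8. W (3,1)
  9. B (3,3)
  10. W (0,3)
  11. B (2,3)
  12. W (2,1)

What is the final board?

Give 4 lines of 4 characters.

Move 1: B@(0,0) -> caps B=0 W=0
Move 2: W@(3,0) -> caps B=0 W=0
Move 3: B@(2,2) -> caps B=0 W=0
Move 4: W@(1,0) -> caps B=0 W=0
Move 5: B@(2,0) -> caps B=0 W=0
Move 6: W@(0,2) -> caps B=0 W=0
Move 7: B@(1,3) -> caps B=0 W=0
Move 8: W@(3,1) -> caps B=0 W=0
Move 9: B@(3,3) -> caps B=0 W=0
Move 10: W@(0,3) -> caps B=0 W=0
Move 11: B@(2,3) -> caps B=0 W=0
Move 12: W@(2,1) -> caps B=0 W=1

Answer: B.WW
W..B
.WBB
WW.B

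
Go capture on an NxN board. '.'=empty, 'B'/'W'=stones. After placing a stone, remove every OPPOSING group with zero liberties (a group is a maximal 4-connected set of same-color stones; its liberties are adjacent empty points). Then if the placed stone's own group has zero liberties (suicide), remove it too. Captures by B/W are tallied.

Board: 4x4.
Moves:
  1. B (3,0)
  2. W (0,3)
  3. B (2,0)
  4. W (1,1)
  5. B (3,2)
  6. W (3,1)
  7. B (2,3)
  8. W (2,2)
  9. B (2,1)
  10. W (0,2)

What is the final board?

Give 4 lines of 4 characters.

Move 1: B@(3,0) -> caps B=0 W=0
Move 2: W@(0,3) -> caps B=0 W=0
Move 3: B@(2,0) -> caps B=0 W=0
Move 4: W@(1,1) -> caps B=0 W=0
Move 5: B@(3,2) -> caps B=0 W=0
Move 6: W@(3,1) -> caps B=0 W=0
Move 7: B@(2,3) -> caps B=0 W=0
Move 8: W@(2,2) -> caps B=0 W=0
Move 9: B@(2,1) -> caps B=1 W=0
Move 10: W@(0,2) -> caps B=1 W=0

Answer: ..WW
.W..
BBWB
B.B.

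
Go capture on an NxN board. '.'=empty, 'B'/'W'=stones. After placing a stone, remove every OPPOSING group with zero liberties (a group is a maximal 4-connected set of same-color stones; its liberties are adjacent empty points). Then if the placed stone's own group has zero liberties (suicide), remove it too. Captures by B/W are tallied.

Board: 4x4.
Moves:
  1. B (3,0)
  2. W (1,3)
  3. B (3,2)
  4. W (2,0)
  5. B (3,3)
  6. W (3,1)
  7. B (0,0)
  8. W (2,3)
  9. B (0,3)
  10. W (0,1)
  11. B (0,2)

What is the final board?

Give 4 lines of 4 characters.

Move 1: B@(3,0) -> caps B=0 W=0
Move 2: W@(1,3) -> caps B=0 W=0
Move 3: B@(3,2) -> caps B=0 W=0
Move 4: W@(2,0) -> caps B=0 W=0
Move 5: B@(3,3) -> caps B=0 W=0
Move 6: W@(3,1) -> caps B=0 W=1
Move 7: B@(0,0) -> caps B=0 W=1
Move 8: W@(2,3) -> caps B=0 W=1
Move 9: B@(0,3) -> caps B=0 W=1
Move 10: W@(0,1) -> caps B=0 W=1
Move 11: B@(0,2) -> caps B=0 W=1

Answer: BWBB
...W
W..W
.WBB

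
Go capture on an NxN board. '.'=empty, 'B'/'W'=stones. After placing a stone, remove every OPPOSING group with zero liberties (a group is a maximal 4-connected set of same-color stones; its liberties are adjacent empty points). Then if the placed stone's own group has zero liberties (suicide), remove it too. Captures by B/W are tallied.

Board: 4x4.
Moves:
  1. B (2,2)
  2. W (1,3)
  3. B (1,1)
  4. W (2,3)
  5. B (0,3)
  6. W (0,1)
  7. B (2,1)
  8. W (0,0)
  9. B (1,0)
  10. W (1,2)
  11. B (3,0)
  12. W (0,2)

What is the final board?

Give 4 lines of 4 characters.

Answer: WWW.
BBWW
.BBW
B...

Derivation:
Move 1: B@(2,2) -> caps B=0 W=0
Move 2: W@(1,3) -> caps B=0 W=0
Move 3: B@(1,1) -> caps B=0 W=0
Move 4: W@(2,3) -> caps B=0 W=0
Move 5: B@(0,3) -> caps B=0 W=0
Move 6: W@(0,1) -> caps B=0 W=0
Move 7: B@(2,1) -> caps B=0 W=0
Move 8: W@(0,0) -> caps B=0 W=0
Move 9: B@(1,0) -> caps B=0 W=0
Move 10: W@(1,2) -> caps B=0 W=0
Move 11: B@(3,0) -> caps B=0 W=0
Move 12: W@(0,2) -> caps B=0 W=1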